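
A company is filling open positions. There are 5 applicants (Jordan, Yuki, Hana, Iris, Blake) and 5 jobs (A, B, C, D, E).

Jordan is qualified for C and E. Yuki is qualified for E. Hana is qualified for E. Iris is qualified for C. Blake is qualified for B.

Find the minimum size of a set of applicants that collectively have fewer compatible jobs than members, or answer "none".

Take S = {Yuki, Hana}. Its neighbourhood is {E}, so |N(S)| = 1 < |S| = 2.
No single vertex violates Hall's condition since each has at least one neighbour, so 2 is the minimum.

2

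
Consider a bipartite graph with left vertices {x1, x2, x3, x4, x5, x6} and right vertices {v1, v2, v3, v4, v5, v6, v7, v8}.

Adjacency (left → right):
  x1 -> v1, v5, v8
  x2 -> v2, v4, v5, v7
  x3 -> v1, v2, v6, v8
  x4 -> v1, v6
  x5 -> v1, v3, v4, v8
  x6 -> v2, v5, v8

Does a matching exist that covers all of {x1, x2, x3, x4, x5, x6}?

For example, pair x1→v8, x2→v7, x3→v1, x4→v6, x5→v4, x6→v2.
Every left vertex is matched, so this matching saturates all of them.

Yes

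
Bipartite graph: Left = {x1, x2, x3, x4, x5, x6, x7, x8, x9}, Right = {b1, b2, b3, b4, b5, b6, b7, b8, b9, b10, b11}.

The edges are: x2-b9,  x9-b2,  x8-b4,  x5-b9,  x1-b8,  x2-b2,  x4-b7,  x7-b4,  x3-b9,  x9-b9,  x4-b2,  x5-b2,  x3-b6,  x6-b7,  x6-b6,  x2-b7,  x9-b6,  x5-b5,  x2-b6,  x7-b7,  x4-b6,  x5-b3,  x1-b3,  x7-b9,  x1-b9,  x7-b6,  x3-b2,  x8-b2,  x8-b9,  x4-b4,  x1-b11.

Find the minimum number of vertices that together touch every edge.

7

The 7 edges x1–b8, x2–b2, x3–b9, x4–b4, x5–b3, x6–b7, x7–b6 form a matching, so any vertex cover needs at least 7 vertices (one per matched edge).
Conversely {x1, x5, b2, b4, b6, b7, b9} meets every edge and has exactly 7 vertices, so 7 is optimal.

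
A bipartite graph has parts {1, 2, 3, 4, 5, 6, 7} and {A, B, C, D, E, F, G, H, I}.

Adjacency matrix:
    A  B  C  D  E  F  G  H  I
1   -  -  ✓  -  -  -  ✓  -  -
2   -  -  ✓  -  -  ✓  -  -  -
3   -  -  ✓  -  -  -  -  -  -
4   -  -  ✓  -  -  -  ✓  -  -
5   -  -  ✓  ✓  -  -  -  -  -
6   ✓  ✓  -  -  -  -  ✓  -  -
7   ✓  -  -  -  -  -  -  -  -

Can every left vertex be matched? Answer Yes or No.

The set {1, 3, 4} has only 2 neighbours ({C, G}), so by Hall's theorem at most 6 of the 7 left vertices can be matched.
Hence no matching covers every left vertex.

No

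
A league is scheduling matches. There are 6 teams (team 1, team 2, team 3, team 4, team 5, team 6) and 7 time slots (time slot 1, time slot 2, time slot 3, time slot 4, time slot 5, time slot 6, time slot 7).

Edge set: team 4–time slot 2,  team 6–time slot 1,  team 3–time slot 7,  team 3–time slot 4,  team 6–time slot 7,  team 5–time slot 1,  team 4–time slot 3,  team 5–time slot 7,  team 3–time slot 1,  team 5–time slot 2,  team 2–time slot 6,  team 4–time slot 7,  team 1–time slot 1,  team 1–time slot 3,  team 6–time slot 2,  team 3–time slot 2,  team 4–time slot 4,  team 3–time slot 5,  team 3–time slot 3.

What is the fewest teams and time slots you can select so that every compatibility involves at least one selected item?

A maximum matching has 6 edges (e.g. team 1–time slot 3, team 2–time slot 6, team 3–time slot 5, team 4–time slot 4, team 5–time slot 7, team 6–time slot 2).
By König's theorem the minimum vertex cover has the same size. One such cover is {team 1, team 2, team 3, team 4, team 5, team 6}.

6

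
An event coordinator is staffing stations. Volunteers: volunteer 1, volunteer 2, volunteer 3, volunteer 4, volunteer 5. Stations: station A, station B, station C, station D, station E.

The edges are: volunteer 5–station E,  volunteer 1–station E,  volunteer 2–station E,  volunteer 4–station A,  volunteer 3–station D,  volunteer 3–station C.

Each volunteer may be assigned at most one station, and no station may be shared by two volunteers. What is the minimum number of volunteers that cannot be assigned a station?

2

One maximum matching: volunteer 1-station E, volunteer 3-station D, volunteer 4-station A.
The set {volunteer 1, volunteer 2, volunteer 5} has only 1 neighbour ({station E}), so by Hall's theorem at most 3 of the 5 volunteers can be matched.
That matches 3 of the 5, leaving 2 unmatched; no matching can do better.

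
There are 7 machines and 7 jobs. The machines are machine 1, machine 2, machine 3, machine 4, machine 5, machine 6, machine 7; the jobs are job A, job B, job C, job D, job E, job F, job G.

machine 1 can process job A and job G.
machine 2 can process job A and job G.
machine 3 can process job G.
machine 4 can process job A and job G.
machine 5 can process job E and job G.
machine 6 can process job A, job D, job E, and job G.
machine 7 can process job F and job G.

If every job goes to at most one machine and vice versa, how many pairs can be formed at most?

5

For example, pair machine 1→job G, machine 2→job A, machine 5→job E, machine 6→job D, machine 7→job F.
The set {machine 1, machine 2, machine 3, machine 4} has only 2 neighbours ({job A, job G}), so by Hall's theorem at most 5 of the 7 machines can be matched.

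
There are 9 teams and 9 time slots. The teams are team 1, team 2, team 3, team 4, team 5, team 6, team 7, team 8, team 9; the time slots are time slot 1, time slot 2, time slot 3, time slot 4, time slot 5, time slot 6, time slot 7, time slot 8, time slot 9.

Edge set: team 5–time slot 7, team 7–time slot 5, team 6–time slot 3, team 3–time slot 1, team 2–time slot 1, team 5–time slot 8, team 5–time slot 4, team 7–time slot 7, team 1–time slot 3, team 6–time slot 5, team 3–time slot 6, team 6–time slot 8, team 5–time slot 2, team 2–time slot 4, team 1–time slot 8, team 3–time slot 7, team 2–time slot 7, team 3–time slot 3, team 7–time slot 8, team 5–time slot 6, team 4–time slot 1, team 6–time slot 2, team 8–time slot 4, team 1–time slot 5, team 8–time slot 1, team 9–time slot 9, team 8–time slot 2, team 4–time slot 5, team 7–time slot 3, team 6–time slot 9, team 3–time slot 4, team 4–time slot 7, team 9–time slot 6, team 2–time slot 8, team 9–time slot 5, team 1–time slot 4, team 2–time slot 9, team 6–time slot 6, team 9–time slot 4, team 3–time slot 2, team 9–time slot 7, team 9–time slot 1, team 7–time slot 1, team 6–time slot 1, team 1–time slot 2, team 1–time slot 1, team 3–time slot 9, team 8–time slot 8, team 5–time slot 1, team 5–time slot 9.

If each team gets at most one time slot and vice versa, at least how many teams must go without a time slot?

0

A valid assignment of size 9: team 1-time slot 4, team 2-time slot 9, team 3-time slot 3, team 4-time slot 1, team 5-time slot 7, team 6-time slot 6, team 7-time slot 8, team 8-time slot 2, team 9-time slot 5.
All 9 teams are matched, so no larger matching exists.
That matches 9 of the 9, leaving 0 unmatched; no matching can do better.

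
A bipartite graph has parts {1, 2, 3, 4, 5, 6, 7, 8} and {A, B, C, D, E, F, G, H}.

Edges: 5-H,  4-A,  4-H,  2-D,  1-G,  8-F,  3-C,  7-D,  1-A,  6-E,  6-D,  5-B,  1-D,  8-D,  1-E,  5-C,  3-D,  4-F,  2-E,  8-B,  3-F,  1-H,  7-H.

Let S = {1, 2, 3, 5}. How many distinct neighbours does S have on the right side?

8

The union of neighbours of {1, 2, 3, 5} is {A, B, C, D, E, F, G, H}, which has 8 elements.
Since |N(S)| = 8 ≥ |S| = 4, Hall's condition holds for this subset.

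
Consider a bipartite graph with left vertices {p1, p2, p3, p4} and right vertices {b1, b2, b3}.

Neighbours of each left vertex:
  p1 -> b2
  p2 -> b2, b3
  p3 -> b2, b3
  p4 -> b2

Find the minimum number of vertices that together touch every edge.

A maximum matching has 2 edges (e.g. p1–b2, p2–b3).
By König's theorem the minimum vertex cover has the same size. One such cover is {b2, b3}.

2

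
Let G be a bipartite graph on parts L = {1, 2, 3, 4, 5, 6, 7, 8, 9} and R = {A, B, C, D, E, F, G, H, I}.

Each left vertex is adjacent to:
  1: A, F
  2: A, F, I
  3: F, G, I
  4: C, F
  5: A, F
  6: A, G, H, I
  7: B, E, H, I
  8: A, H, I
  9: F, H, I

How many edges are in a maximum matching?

7

One maximum matching: 1→A, 2→I, 3→G, 4→C, 5→F, 6→H, 7→B.
The set {1, 2, 3, 5, 6, 8, 9} has only 5 neighbours ({A, F, G, H, I}), so by Hall's theorem at most 7 of the 9 left vertices can be matched.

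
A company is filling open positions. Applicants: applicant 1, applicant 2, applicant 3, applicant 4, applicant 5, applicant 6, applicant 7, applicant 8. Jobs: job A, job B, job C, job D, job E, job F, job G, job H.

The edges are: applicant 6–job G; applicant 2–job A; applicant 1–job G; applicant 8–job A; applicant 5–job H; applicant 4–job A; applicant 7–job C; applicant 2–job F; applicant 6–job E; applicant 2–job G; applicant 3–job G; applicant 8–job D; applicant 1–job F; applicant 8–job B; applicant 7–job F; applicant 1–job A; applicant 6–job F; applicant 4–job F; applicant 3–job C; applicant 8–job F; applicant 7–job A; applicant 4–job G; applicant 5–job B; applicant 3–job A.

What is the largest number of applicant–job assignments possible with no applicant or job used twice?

7

A valid assignment of size 7: applicant 1-job F, applicant 2-job G, applicant 3-job C, applicant 4-job A, applicant 5-job H, applicant 6-job E, applicant 8-job D.
The set {applicant 1, applicant 2, applicant 3, applicant 4, applicant 7} has only 4 neighbours ({job A, job C, job F, job G}), so by Hall's theorem at most 7 of the 8 applicants can be matched.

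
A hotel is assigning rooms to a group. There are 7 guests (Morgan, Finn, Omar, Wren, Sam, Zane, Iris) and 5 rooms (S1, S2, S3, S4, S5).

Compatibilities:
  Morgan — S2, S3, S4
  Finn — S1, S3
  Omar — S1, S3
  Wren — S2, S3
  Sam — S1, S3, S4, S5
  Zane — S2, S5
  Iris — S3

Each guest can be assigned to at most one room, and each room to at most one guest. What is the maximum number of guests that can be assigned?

A valid assignment of size 5: Morgan→S4, Finn→S1, Omar→S3, Wren→S2, Sam→S5.
The set {Morgan, Finn, Omar, Wren, Sam, Zane, Iris} has only 5 neighbours ({S1, S2, S3, S4, S5}), so by Hall's theorem at most 5 of the 7 guests can be matched.

5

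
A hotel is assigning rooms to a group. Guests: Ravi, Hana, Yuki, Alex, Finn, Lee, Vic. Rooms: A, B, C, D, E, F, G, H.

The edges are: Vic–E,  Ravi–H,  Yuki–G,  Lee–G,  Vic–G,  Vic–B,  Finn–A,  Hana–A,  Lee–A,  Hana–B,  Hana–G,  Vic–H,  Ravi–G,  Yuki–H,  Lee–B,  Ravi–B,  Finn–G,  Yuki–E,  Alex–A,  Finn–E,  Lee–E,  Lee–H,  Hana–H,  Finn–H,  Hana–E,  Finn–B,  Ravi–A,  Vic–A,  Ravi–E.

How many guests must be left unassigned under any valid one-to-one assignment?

2

A valid assignment of size 5: Ravi→E, Hana→B, Yuki→H, Alex→A, Finn→G.
The set {Ravi, Hana, Yuki, Alex, Finn, Lee, Vic} has only 5 neighbours ({A, B, E, G, H}), so by Hall's theorem at most 5 of the 7 guests can be matched.
That matches 5 of the 7, leaving 2 unmatched; no matching can do better.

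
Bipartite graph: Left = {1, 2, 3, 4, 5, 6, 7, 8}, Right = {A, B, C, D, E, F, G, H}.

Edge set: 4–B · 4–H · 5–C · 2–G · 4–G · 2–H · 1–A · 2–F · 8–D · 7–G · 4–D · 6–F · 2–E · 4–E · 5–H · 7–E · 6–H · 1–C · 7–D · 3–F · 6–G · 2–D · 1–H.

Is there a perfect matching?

Yes

For example, pair 1→A, 2→G, 3→F, 4→B, 5→C, 6→H, 7→E, 8→D.
Every left vertex is matched, so this is a perfect matching.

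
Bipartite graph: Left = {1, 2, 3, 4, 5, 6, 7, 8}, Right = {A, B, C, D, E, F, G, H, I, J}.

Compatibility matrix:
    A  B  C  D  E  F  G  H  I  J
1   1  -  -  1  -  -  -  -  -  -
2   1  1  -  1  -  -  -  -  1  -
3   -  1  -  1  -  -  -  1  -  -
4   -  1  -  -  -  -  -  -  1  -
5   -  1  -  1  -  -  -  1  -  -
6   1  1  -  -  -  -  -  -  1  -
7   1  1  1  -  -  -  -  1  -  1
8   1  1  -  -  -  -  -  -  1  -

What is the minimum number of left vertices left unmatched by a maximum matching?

A valid assignment of size 6: 1–A, 2–D, 3–H, 4–I, 5–B, 7–J.
The set {1, 2, 3, 4, 5, 6, 8} has only 5 neighbours ({A, B, D, H, I}), so by Hall's theorem at most 6 of the 8 left vertices can be matched.
That matches 6 of the 8, leaving 2 unmatched; no matching can do better.

2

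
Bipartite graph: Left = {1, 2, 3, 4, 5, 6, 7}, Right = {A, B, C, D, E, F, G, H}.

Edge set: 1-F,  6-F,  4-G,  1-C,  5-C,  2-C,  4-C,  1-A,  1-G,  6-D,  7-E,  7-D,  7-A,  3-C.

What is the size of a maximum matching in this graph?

5

A valid assignment of size 5: 1–A, 2–C, 4–G, 6–F, 7–E.
The set {2, 3, 5} has only 1 neighbour ({C}), so by Hall's theorem at most 5 of the 7 left vertices can be matched.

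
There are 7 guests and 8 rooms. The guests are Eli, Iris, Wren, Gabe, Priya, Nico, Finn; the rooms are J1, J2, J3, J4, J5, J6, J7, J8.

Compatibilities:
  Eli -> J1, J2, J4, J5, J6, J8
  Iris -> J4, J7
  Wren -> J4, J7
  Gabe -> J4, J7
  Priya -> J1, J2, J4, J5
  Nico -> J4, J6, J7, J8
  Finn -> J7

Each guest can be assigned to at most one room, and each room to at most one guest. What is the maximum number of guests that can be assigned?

A valid assignment of size 5: Eli–J2, Iris–J4, Wren–J7, Priya–J5, Nico–J6.
The set {Iris, Wren, Gabe, Finn} has only 2 neighbours ({J4, J7}), so by Hall's theorem at most 5 of the 7 guests can be matched.

5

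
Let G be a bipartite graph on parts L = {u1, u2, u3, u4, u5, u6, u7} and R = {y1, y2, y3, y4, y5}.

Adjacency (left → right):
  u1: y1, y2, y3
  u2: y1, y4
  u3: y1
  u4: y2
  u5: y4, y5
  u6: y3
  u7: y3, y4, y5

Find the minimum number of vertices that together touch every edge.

5

{y1, y2, y3, y4, y5} is a vertex cover of size 5: every edge has an endpoint in this set.
No smaller cover exists because u1–y3, u2–y4, u3–y1, u4–y2, u5–y5 is a matching of size 5, and a cover must include an endpoint of each of these disjoint edges (König's theorem).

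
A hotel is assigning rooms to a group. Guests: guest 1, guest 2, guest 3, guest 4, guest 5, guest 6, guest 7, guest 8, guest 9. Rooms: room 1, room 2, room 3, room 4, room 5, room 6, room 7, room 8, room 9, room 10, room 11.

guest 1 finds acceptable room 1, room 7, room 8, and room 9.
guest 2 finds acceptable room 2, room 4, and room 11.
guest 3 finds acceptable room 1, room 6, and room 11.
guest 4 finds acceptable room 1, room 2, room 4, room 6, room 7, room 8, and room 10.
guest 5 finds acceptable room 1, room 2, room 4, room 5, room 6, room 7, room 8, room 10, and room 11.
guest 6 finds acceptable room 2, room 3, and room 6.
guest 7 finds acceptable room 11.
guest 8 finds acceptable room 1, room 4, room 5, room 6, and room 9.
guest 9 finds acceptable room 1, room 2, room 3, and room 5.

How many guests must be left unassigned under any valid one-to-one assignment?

One maximum matching: guest 1-room 7, guest 2-room 2, guest 3-room 1, guest 4-room 8, guest 5-room 5, guest 6-room 6, guest 7-room 11, guest 8-room 4, guest 9-room 3.
All 9 guests are matched, so no larger matching exists.
That matches 9 of the 9, leaving 0 unmatched; no matching can do better.

0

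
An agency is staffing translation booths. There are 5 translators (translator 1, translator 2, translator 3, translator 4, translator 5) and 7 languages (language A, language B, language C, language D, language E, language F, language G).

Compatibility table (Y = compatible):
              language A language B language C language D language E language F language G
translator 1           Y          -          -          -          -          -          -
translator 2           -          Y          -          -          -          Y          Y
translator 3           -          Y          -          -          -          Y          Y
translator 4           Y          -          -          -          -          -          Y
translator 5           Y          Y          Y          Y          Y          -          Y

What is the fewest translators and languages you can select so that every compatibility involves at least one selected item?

{translator 1, translator 2, translator 3, translator 4, translator 5} is a vertex cover of size 5: every edge has an endpoint in this set.
No smaller cover exists because translator 1–language A, translator 2–language B, translator 3–language F, translator 4–language G, translator 5–language D is a matching of size 5, and a cover must include an endpoint of each of these disjoint edges (König's theorem).

5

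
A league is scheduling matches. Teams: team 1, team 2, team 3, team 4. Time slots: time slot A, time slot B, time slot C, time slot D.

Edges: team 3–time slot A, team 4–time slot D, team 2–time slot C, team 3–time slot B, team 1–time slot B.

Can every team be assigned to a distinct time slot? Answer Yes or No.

For example, pair team 1-time slot B, team 2-time slot C, team 3-time slot A, team 4-time slot D.
All 4 teams are covered.

Yes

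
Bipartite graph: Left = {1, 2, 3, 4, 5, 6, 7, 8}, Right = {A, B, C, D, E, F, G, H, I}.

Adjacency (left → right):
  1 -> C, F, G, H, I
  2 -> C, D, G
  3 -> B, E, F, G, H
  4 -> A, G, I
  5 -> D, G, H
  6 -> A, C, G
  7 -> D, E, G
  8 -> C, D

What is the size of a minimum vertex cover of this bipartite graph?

8

The 8 edges 1–F, 2–G, 3–E, 4–I, 5–H, 6–A, 7–D, 8–C form a matching, so any vertex cover needs at least 8 vertices (one per matched edge).
Conversely {1, 2, 3, 4, 5, 6, 7, 8} meets every edge and has exactly 8 vertices, so 8 is optimal.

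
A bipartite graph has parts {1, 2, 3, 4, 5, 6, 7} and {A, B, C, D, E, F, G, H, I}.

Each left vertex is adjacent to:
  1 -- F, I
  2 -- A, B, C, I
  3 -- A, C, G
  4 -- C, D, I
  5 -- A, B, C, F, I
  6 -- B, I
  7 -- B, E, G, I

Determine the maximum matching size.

7

A valid assignment of size 7: 1→F, 2→C, 3→G, 4→D, 5→A, 6→I, 7→B.
This saturates every left vertex, so 7 is the maximum.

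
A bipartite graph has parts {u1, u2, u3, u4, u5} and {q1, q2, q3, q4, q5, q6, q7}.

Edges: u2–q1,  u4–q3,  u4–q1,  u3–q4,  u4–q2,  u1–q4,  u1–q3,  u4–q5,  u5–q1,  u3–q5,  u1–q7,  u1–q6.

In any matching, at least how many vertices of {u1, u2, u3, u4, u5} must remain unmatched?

For example, pair u1-q6, u2-q1, u3-q5, u4-q2.
The set {u2, u5} has only 1 neighbour ({q1}), so by Hall's theorem at most 4 of the 5 left vertices can be matched.
That matches 4 of the 5, leaving 1 unmatched; no matching can do better.

1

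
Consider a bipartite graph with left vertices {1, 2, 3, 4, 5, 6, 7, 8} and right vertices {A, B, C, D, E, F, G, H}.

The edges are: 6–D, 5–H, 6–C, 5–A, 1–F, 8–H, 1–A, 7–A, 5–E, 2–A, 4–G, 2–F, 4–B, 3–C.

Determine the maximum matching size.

For example, pair 1-A, 2-F, 3-C, 4-B, 5-E, 6-D, 8-H.
The set {1, 2, 7} has only 2 neighbours ({A, F}), so by Hall's theorem at most 7 of the 8 left vertices can be matched.

7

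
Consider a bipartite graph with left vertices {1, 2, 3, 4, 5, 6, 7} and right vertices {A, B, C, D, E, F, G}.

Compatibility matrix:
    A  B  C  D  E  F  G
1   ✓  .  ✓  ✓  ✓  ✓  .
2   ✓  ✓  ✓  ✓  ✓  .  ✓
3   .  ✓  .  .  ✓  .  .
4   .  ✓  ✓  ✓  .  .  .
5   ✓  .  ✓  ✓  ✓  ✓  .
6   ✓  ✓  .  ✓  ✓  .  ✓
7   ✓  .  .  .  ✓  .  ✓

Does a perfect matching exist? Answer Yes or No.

One maximum matching: 1-F, 2-G, 3-B, 4-C, 5-A, 6-D, 7-E.
All 7 left vertices are covered.

Yes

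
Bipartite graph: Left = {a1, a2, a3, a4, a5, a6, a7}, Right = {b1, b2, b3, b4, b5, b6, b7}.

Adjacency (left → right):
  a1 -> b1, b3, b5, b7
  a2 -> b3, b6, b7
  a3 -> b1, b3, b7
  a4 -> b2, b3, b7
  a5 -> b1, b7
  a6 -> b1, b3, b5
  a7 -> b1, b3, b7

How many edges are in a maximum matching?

6

For example, pair a1→b5, a2→b6, a3→b7, a4→b2, a5→b1, a6→b3.
The set {a1, a3, a5, a6, a7} has only 4 neighbours ({b1, b3, b5, b7}), so by Hall's theorem at most 6 of the 7 left vertices can be matched.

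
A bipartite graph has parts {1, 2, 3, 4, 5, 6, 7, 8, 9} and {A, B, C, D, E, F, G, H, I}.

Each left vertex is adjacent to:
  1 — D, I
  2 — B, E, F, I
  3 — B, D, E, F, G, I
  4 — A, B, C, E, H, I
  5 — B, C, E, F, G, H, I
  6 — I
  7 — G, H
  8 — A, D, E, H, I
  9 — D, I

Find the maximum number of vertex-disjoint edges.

One maximum matching: 1–D, 2–F, 3–B, 4–E, 5–G, 6–I, 7–H, 8–A.
The set {1, 6, 9} has only 2 neighbours ({D, I}), so by Hall's theorem at most 8 of the 9 left vertices can be matched.

8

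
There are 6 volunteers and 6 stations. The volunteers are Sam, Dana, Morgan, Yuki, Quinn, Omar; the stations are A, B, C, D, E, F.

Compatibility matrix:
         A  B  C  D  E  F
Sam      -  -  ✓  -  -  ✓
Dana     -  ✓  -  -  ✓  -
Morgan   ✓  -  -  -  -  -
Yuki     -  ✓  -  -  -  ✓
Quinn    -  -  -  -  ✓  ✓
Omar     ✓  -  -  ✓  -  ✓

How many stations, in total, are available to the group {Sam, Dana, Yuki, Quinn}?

4

The union of neighbours of {Sam, Dana, Yuki, Quinn} is {B, C, E, F}, which has 4 elements.
Since |N(S)| = 4 ≥ |S| = 4, Hall's condition holds for this subset.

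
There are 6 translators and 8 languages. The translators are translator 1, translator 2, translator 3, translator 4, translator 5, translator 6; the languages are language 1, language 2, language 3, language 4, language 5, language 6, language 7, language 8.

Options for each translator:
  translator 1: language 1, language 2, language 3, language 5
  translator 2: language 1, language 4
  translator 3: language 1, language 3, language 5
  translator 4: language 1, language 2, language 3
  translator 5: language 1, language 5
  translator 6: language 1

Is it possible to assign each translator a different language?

The set {translator 1, translator 3, translator 4, translator 5, translator 6} has only 4 neighbours ({language 1, language 2, language 3, language 5}), so by Hall's theorem at most 5 of the 6 translators can be matched.
Hence no matching covers every translator.

No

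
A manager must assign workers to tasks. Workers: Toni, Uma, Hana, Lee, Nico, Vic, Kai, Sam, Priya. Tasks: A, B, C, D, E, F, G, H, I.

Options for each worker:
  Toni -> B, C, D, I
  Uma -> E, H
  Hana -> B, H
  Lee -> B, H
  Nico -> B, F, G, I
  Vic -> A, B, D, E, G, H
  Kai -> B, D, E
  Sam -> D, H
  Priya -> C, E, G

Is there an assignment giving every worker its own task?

The set {Uma, Hana, Lee, Kai, Sam} has only 4 neighbours ({B, D, E, H}), so by Hall's theorem at most 8 of the 9 workers can be matched.
Hence no matching covers every worker.

No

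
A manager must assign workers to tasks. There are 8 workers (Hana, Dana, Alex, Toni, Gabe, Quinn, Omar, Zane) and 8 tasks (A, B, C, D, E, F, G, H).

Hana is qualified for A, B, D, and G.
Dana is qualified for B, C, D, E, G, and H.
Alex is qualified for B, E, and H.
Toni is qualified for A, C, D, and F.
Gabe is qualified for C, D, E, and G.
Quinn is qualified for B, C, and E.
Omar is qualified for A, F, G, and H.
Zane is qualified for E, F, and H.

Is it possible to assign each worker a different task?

For example, pair Hana–A, Dana–D, Alex–B, Toni–F, Gabe–C, Quinn–E, Omar–G, Zane–H.
All 8 workers are covered.

Yes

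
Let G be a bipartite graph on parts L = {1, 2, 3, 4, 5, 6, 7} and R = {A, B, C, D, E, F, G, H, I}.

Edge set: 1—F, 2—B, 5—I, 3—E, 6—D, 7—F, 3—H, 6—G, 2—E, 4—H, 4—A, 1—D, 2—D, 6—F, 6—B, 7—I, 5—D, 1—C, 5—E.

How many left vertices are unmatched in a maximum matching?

0

For example, pair 1–C, 2–E, 3–H, 4–A, 5–D, 6–B, 7–F.
This saturates every left vertex, so 7 is the maximum.
That matches 7 of the 7, leaving 0 unmatched; no matching can do better.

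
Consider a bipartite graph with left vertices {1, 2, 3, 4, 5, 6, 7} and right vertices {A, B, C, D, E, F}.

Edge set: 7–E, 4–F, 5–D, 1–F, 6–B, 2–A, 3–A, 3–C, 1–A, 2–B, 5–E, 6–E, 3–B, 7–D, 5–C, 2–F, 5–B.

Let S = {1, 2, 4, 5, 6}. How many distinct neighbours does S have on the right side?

6

The union of neighbours of {1, 2, 4, 5, 6} is {A, B, C, D, E, F}, which has 6 elements.
Since |N(S)| = 6 ≥ |S| = 5, Hall's condition holds for this subset.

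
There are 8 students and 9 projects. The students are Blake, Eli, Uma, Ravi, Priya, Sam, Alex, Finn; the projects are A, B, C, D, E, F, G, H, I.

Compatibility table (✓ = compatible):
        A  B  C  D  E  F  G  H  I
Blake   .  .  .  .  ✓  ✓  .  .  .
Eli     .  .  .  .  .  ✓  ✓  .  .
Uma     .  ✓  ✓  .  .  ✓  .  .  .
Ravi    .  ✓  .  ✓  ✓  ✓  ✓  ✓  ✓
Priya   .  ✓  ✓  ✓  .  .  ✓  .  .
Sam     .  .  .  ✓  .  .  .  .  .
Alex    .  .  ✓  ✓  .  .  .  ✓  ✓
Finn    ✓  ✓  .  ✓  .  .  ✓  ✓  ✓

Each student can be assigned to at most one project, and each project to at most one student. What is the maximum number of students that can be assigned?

A valid assignment of size 8: Blake–E, Eli–F, Uma–B, Ravi–I, Priya–C, Sam–D, Alex–H, Finn–G.
All 8 students are matched, so no larger matching exists.

8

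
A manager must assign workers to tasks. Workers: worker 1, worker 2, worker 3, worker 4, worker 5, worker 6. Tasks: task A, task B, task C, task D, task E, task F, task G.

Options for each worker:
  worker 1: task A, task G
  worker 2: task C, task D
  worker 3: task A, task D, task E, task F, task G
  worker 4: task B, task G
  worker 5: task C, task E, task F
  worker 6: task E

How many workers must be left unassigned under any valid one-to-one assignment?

0

One maximum matching: worker 1→task G, worker 2→task D, worker 3→task A, worker 4→task B, worker 5→task F, worker 6→task E.
This saturates every worker, so 6 is the maximum.
That matches 6 of the 6, leaving 0 unmatched; no matching can do better.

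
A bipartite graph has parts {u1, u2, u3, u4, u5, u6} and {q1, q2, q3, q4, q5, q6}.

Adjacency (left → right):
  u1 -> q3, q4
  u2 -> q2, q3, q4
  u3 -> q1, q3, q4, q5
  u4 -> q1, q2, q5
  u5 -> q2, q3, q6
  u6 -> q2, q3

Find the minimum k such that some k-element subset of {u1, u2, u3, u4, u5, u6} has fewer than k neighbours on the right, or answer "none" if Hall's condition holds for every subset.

A matching saturating every left vertex exists, for instance u1→q3, u2→q4, u3→q1, u4→q5, u5→q6, u6→q2.
By Hall's marriage theorem, this means |N(S)| ≥ |S| for every subset S, so no violating subset exists.

none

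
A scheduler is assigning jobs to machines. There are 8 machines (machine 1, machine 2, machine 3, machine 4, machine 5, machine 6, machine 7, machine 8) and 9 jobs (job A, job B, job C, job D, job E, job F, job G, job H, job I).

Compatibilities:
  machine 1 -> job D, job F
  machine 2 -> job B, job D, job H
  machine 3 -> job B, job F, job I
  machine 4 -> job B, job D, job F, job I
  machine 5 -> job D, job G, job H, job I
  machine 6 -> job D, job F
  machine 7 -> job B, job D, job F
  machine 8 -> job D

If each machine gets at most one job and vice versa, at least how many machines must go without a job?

2

One maximum matching: machine 1-job D, machine 2-job H, machine 3-job B, machine 4-job I, machine 5-job G, machine 6-job F.
The set {machine 1, machine 3, machine 4, machine 6, machine 7, machine 8} has only 4 neighbours ({job B, job D, job F, job I}), so by Hall's theorem at most 6 of the 8 machines can be matched.
That matches 6 of the 8, leaving 2 unmatched; no matching can do better.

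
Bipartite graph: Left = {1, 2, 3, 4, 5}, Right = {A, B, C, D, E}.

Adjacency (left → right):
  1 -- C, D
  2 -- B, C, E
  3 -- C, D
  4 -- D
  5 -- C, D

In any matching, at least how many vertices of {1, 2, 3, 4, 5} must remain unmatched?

For example, pair 1→D, 2→B, 3→C.
The set {1, 3, 4, 5} has only 2 neighbours ({C, D}), so by Hall's theorem at most 3 of the 5 left vertices can be matched.
That matches 3 of the 5, leaving 2 unmatched; no matching can do better.

2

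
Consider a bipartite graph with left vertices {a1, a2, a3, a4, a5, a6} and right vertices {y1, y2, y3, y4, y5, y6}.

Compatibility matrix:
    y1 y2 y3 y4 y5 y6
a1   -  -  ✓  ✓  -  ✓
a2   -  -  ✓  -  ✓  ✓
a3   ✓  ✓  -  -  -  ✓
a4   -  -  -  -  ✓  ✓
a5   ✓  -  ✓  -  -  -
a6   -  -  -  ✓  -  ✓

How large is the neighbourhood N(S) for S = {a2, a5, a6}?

5

The union of neighbours of {a2, a5, a6} is {y1, y3, y4, y5, y6}, which has 5 elements.
Since |N(S)| = 5 ≥ |S| = 3, Hall's condition holds for this subset.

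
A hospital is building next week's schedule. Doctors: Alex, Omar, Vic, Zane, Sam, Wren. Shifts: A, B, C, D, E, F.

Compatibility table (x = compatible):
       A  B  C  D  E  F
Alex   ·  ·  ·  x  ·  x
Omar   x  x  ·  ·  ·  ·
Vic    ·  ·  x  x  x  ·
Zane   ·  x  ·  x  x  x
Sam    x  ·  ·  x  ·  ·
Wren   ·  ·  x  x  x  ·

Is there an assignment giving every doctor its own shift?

One maximum matching: Alex–F, Omar–A, Vic–C, Zane–B, Sam–D, Wren–E.
All 6 doctors are covered.

Yes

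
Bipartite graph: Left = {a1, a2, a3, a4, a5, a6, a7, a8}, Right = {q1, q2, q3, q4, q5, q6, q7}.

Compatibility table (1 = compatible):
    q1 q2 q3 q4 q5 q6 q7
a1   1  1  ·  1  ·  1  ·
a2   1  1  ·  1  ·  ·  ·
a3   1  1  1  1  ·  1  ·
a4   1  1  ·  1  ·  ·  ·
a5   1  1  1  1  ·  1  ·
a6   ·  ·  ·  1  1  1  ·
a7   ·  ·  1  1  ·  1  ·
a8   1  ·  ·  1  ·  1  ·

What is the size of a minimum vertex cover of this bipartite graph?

{a6, q1, q2, q3, q4, q6} is a vertex cover of size 6: every edge has an endpoint in this set.
No smaller cover exists because a1–q2, a2–q1, a3–q3, a4–q4, a5–q6, a6–q5 is a matching of size 6, and a cover must include an endpoint of each of these disjoint edges (König's theorem).

6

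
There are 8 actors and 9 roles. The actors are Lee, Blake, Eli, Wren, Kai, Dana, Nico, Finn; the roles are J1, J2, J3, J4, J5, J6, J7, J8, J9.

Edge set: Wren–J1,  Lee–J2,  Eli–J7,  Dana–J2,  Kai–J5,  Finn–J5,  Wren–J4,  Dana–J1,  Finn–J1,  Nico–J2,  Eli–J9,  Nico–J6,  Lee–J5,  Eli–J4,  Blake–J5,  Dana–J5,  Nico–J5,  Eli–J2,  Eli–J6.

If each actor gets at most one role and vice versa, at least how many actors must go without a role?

2

One maximum matching: Lee-J2, Blake-J5, Eli-J9, Wren-J4, Dana-J1, Nico-J6.
The set {Lee, Blake, Kai, Dana, Finn} has only 3 neighbours ({J1, J2, J5}), so by Hall's theorem at most 6 of the 8 actors can be matched.
That matches 6 of the 8, leaving 2 unmatched; no matching can do better.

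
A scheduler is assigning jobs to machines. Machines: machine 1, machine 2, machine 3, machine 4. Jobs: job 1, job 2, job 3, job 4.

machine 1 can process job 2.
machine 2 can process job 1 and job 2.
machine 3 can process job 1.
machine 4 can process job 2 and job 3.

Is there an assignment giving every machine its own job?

No

The set {machine 1, machine 2, machine 3} has only 2 neighbours ({job 1, job 2}), so by Hall's theorem at most 3 of the 4 machines can be matched.
Hence no matching covers every machine.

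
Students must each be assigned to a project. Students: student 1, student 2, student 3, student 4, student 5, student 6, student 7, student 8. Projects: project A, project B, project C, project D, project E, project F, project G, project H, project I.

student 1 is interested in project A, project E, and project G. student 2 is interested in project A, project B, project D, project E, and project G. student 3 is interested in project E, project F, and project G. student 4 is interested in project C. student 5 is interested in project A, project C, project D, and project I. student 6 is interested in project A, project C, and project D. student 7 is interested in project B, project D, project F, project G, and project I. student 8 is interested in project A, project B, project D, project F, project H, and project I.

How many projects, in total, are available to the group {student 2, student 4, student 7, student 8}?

9

The union of neighbours of {student 2, student 4, student 7, student 8} is {project A, project B, project C, project D, project E, project F, project G, project H, project I}, which has 9 elements.
Since |N(S)| = 9 ≥ |S| = 4, Hall's condition holds for this subset.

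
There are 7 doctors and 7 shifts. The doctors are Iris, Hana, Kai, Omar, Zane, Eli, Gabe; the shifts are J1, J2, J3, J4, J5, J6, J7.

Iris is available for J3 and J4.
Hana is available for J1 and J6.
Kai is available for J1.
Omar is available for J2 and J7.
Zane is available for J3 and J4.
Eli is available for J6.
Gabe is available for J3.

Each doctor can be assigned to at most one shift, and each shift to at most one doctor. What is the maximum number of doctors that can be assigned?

5

For example, pair Iris→J4, Hana→J6, Kai→J1, Omar→J7, Zane→J3.
The set {Iris, Hana, Kai, Zane, Eli, Gabe} has only 4 neighbours ({J1, J3, J4, J6}), so by Hall's theorem at most 5 of the 7 doctors can be matched.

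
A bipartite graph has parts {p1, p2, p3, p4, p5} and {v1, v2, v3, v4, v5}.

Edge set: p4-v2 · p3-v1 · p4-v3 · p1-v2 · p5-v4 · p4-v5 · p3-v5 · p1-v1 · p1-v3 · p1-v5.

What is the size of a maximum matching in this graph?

For example, pair p1-v1, p3-v5, p4-v2, p5-v4.
The set {p2} has only 0 neighbours (∅), so by Hall's theorem at most 4 of the 5 left vertices can be matched.

4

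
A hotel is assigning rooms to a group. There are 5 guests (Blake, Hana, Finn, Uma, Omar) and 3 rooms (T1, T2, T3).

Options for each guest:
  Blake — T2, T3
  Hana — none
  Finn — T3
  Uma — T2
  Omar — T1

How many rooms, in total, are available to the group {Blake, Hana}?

2

The union of neighbours of {Blake, Hana} is {T2, T3}, which has 2 elements.
Since |N(S)| = 2 ≥ |S| = 2, Hall's condition holds for this subset.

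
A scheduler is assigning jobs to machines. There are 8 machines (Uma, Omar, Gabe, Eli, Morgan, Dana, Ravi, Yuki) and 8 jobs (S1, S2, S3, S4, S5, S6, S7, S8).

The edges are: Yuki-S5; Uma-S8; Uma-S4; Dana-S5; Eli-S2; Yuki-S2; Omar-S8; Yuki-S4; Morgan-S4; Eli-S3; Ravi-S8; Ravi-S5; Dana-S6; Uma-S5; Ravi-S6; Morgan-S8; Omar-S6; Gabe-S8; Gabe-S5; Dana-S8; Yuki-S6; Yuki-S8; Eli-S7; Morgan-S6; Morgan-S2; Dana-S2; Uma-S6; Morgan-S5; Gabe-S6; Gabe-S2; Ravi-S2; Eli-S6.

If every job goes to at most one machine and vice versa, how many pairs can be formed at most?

6

One maximum matching: Uma-S4, Omar-S8, Gabe-S5, Eli-S3, Morgan-S6, Dana-S2.
The set {Uma, Omar, Gabe, Morgan, Dana, Ravi, Yuki} has only 5 neighbours ({S2, S4, S5, S6, S8}), so by Hall's theorem at most 6 of the 8 machines can be matched.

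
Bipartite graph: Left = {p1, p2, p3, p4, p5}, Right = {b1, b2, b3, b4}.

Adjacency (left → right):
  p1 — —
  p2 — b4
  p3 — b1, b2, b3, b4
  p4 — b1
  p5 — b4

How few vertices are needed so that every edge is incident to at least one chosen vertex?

3

{p3, p4, b4} is a vertex cover of size 3: every edge has an endpoint in this set.
No smaller cover exists because p2–b4, p3–b3, p4–b1 is a matching of size 3, and a cover must include an endpoint of each of these disjoint edges (König's theorem).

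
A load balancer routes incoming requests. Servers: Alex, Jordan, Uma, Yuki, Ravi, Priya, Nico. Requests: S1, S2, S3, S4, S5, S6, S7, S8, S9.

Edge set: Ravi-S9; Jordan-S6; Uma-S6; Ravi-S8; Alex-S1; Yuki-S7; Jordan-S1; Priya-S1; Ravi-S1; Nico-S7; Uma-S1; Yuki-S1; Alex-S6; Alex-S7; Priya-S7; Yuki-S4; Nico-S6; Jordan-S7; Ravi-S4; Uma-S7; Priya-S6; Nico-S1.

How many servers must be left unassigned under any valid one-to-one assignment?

2

For example, pair Alex-S1, Jordan-S6, Uma-S7, Yuki-S4, Ravi-S9.
The set {Alex, Jordan, Uma, Priya, Nico} has only 3 neighbours ({S1, S6, S7}), so by Hall's theorem at most 5 of the 7 servers can be matched.
That matches 5 of the 7, leaving 2 unmatched; no matching can do better.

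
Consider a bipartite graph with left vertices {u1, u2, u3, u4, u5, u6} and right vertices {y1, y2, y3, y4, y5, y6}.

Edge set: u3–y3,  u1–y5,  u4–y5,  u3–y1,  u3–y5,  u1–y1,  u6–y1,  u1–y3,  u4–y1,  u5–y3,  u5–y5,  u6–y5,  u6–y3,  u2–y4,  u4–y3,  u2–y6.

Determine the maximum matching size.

4

For example, pair u1-y5, u2-y4, u3-y1, u4-y3.
The set {u1, u3, u4, u5, u6} has only 3 neighbours ({y1, y3, y5}), so by Hall's theorem at most 4 of the 6 left vertices can be matched.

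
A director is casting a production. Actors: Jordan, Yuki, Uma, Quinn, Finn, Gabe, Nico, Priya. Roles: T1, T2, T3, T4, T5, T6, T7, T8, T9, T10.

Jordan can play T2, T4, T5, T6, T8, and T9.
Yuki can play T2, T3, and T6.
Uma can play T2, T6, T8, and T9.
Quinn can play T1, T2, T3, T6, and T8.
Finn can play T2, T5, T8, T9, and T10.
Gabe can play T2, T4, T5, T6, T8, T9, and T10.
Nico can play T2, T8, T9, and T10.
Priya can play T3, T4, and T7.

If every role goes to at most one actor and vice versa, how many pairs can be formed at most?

8

One maximum matching: Jordan–T4, Yuki–T6, Uma–T8, Quinn–T3, Finn–T5, Gabe–T10, Nico–T9, Priya–T7.
All 8 actors are matched, so no larger matching exists.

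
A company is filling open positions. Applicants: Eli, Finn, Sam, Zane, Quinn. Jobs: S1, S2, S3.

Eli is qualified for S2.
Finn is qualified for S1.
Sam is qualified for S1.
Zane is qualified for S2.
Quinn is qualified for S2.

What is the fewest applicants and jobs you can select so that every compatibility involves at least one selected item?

The 2 edges Eli–S2, Finn–S1 form a matching, so any vertex cover needs at least 2 vertices (one per matched edge).
Conversely {S1, S2} meets every edge and has exactly 2 vertices, so 2 is optimal.

2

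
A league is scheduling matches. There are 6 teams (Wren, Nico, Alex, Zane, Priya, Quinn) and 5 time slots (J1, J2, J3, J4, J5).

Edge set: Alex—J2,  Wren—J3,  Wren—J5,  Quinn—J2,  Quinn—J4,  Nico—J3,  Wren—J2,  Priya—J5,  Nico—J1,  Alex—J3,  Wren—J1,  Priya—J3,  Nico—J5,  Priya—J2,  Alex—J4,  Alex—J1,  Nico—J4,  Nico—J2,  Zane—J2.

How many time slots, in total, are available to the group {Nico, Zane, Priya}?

5

The union of neighbours of {Nico, Zane, Priya} is {J1, J2, J3, J4, J5}, which has 5 elements.
Since |N(S)| = 5 ≥ |S| = 3, Hall's condition holds for this subset.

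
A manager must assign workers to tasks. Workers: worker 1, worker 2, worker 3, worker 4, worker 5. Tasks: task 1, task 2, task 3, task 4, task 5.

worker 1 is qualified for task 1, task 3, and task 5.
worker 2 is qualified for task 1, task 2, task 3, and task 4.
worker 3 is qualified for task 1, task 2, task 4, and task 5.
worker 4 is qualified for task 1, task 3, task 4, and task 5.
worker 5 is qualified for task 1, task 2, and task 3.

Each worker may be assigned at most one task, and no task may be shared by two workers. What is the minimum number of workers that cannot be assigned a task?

One maximum matching: worker 1→task 5, worker 2→task 1, worker 3→task 4, worker 4→task 3, worker 5→task 2.
This saturates every worker, so 5 is the maximum.
That matches 5 of the 5, leaving 0 unmatched; no matching can do better.

0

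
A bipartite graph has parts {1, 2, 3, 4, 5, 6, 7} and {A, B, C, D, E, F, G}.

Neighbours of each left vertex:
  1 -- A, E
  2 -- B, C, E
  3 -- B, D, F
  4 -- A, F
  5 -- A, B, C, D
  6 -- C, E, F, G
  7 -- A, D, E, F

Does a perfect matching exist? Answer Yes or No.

A valid assignment of size 7: 1-A, 2-C, 3-B, 4-F, 5-D, 6-G, 7-E.
Every left vertex is matched, so this is a perfect matching.

Yes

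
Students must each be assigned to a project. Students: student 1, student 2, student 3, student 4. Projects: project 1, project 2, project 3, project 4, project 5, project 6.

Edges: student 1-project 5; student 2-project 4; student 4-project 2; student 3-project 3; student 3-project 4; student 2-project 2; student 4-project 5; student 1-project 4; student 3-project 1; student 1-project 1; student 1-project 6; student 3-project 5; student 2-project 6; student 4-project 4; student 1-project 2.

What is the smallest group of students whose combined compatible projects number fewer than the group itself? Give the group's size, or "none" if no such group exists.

A matching saturating every student exists, for instance student 1→project 6, student 2→project 2, student 3→project 1, student 4→project 4.
By Hall's marriage theorem, this means |N(S)| ≥ |S| for every subset S, so no violating subset exists.

none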